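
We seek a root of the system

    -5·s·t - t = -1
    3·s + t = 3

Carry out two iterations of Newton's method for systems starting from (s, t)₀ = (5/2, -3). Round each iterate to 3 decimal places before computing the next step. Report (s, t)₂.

At (5/2, -3): F = (41.500, 1.500).
Jacobian J = [[-5·t, -5·s - 1], [3, 1]].
At the point, J = [[15.000, -13.500], [3.000, 1.000]] (det J = 55.500).
Solving J·Δ = −F gives Δ = (-1.113, 1.838).
Then the next iterate is (s, t)₁ = (1.387, -1.162).
Round to (1.387, -1.162) and repeat: F = (10.22047, -0.001), J = [[5.810, -7.935], [3.000, 1.000]].
Δ = (-0.345, 1.036), so (s, t)₂ = (1.042, -0.126).

(1.042, -0.126)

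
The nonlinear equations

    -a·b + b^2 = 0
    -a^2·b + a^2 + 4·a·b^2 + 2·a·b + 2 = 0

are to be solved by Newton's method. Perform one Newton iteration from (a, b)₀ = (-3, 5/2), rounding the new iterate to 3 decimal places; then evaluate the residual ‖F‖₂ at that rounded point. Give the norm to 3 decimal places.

16.256

At (-3, 5/2): F = (13.750, -101.500).
Jacobian J = [[-b, -a + 2·b], [-2·a·b + 2·a + 4·b^2 + 2·b, -a^2 + 8·a·b + 2·a]].
At the point, J = [[-2.500, 8.000], [39.000, -75.000]] (det J = -124.500).
Solving J·Δ = −F gives Δ = (-1.761, -2.269).
Then the next iterate is (a, b)₁ = (-4.761, 0.231).
Re-evaluating at (-4.761, 0.231): F = (1.15315, 16.21523), so ‖F‖₂ = 16.256.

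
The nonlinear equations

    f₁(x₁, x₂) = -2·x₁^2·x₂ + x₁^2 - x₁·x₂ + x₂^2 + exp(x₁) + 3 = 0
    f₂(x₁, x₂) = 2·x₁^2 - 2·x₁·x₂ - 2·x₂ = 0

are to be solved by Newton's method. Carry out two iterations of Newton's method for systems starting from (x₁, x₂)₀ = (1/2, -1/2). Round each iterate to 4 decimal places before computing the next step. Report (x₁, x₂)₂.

(-0.3421, -1.7795)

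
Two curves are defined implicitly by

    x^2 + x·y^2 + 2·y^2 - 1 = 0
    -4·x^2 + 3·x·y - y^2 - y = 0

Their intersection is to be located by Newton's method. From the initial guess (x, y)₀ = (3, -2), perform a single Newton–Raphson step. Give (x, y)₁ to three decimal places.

At (3, -2): F = (28.000, -56.000).
Jacobian J = [[2·x + y^2, 2·x·y + 4·y], [-8·x + 3·y, 3·x - 2·y - 1]].
At the point, J = [[10.000, -20.000], [-30.000, 12.000]] (det J = -480.000).
Solving J·Δ = −F gives Δ = (-1.633, 0.583).
Then the next iterate is (x, y)₁ = (1.367, -1.417).

(1.367, -1.417)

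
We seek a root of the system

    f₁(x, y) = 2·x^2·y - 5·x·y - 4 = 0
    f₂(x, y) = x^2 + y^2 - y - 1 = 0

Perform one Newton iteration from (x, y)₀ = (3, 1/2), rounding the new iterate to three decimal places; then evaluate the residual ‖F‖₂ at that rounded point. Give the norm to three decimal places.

13.694

At (3, 1/2): F = (-2.500, 7.750).
Jacobian J = [[4·x·y - 5·y, 2·x^2 - 5·x], [2·x, 2·y - 1]].
At the point, J = [[3.500, 3.000], [6.000, 0.000]] (det J = -18.000).
Solving J·Δ = −F gives Δ = (-1.292, 2.340).
Then the next iterate is (x, y)₁ = (1.708, 2.840).
Re-evaluating at (1.708, 2.840): F = (-11.68354, 7.14286), so ‖F‖₂ = 13.694.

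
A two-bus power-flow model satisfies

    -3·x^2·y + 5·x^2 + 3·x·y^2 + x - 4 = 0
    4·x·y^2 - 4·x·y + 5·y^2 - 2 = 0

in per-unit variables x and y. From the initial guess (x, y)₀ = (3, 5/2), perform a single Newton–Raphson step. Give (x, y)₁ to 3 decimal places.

At (3, 5/2): F = (32.750, 74.250).
Jacobian J = [[-6·x·y + 10·x + 3·y^2 + 1, -3·x^2 + 6·x·y], [4·y^2 - 4·y, 8·x·y - 4·x + 10·y]].
At the point, J = [[4.750, 18.000], [15.000, 73.000]] (det J = 76.750).
Solving J·Δ = −F gives Δ = (-13.736, 1.805).
Then the next iterate is (x, y)₁ = (-10.736, 4.305).

(-10.736, 4.305)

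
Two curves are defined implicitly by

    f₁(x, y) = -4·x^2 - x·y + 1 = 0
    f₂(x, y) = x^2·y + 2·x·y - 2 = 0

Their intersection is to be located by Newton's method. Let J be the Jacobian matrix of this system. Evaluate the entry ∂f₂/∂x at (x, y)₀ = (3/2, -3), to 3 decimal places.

-15.000

∂f₂/∂x = 2·x·y + 2·y.
At (3/2, -3) this is -15.000.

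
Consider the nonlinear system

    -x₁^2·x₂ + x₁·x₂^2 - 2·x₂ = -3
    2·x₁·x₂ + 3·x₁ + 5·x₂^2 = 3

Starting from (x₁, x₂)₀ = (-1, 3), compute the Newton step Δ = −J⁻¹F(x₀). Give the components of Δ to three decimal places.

At (-1, 3): F = (-15.000, 33.000).
Jacobian J = [[-2·x₁·x₂ + x₂^2, -x₁^2 + 2·x₁·x₂ - 2], [2·x₂ + 3, 2·x₁ + 10·x₂]].
At the point, J = [[15.000, -9.000], [9.000, 28.000]] (det J = 501.000).
Solving J·Δ = −F gives Δ = (0.246, -1.257).

(0.246, -1.257)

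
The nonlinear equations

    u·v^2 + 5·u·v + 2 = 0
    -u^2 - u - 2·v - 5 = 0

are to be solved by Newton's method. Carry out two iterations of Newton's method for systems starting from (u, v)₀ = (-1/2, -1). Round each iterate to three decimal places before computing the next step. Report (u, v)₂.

At (-1/2, -1): F = (4.000, -2.750).
Jacobian J = [[v^2 + 5·v, 2·u·v + 5·u], [-2·u - 1, -2]].
At the point, J = [[-4.000, -1.500], [0.000, -2.000]] (det J = 8.000).
Solving J·Δ = −F gives Δ = (1.516, -1.375).
Then the next iterate is (u, v)₁ = (1.016, -2.375).
Round to (1.016, -2.375) and repeat: F = (-4.33412, -2.29826), J = [[-6.23438, 0.254], [-3.032, -2.000]].
Δ = (-0.699, -0.090), so (u, v)₂ = (0.317, -2.465).

(0.317, -2.465)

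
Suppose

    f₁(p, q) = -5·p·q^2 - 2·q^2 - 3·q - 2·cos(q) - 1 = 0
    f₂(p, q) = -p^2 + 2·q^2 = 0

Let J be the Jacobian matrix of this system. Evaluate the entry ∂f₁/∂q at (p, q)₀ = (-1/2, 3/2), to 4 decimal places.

∂f₁/∂q = -10·p·q - 4·q + 2·sin(q) - 3.
At (-1/2, 3/2) this is 0.4950.

0.4950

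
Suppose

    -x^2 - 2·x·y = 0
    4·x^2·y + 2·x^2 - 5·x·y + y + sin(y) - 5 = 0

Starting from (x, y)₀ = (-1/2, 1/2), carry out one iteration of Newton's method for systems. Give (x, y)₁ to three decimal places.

(-0.979, 0.250)

At (-1/2, 1/2): F = (0.250, -1.77057).
Jacobian J = [[-2·x - 2·y, -2·x], [8·x·y + 4·x - 5·y, 4·x^2 - 5·x + cos(y) + 1]].
At the point, J = [[0.000, 1.000], [-6.500, 5.37758]] (det J = 6.500).
Solving J·Δ = −F gives Δ = (-0.479, -0.250).
Then the next iterate is (x, y)₁ = (-0.979, 0.250).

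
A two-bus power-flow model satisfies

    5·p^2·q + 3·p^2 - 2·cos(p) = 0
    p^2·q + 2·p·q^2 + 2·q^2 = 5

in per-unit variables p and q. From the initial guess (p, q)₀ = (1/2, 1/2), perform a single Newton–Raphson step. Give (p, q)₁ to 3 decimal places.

At (1/2, 1/2): F = (-0.38017, -4.125).
Jacobian J = [[10·p·q + 6·p + 2·sin(p), 5·p^2], [2·p·q + 2·q^2, p^2 + 4·p·q + 4·q]].
At the point, J = [[6.45885, 1.250], [1.000, 3.250]] (det J = 19.74127).
Solving J·Δ = −F gives Δ = (-0.199, 1.330).
Then the next iterate is (p, q)₁ = (0.301, 1.830).

(0.301, 1.830)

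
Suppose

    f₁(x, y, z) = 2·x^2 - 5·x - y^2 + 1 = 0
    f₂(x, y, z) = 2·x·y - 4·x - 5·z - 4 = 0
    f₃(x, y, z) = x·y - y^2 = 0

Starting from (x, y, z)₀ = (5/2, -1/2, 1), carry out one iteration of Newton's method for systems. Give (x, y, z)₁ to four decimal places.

At (5/2, -1/2, 1): F = (0.7500, -21.5000, -1.5000).
Jacobian J = [[4·x - 5, -2·y, 0], [2·y - 4, 2·x, -5], [y, x - 2·y, 0]].
At the point, J = [[5.0000, 1.0000, 0.0000], [-5.0000, 5.0000, -5.0000], [-0.5000, 3.5000, 0.0000]] (det J = 90.0000).
Solving J·Δ = −F gives Δ = (-0.2292, 0.3958, -3.6750).
Then the next iterate is (x, y, z)₁ = (2.2708, -0.1042, -2.6750).

(2.2708, -0.1042, -2.6750)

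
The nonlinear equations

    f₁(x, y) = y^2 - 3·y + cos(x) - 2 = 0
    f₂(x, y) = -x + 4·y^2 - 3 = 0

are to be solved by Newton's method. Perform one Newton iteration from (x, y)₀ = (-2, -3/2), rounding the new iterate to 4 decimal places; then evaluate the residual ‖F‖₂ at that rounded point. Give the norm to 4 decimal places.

1.9460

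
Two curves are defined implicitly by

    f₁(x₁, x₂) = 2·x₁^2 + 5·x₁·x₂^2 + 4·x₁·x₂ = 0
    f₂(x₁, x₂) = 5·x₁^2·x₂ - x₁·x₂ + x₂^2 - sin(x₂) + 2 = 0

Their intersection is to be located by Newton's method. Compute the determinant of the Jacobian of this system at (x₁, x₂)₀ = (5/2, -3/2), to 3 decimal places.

-598.391

J = [[4·x₁ + 5·x₂^2 + 4·x₂, 10·x₁·x₂ + 4·x₁], [10·x₁·x₂ - x₂, 5·x₁^2 - x₁ + 2·x₂ - cos(x₂)]].
At the point, J = [[15.250, -27.500], [-36.000, 25.67926]].
det J = -598.391.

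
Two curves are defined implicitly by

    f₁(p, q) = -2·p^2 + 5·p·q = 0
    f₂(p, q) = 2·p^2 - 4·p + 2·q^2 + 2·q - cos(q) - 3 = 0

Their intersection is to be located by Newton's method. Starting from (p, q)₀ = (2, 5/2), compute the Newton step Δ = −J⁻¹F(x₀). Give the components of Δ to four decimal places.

(-3.6639, -0.0512)

At (2, 5/2): F = (17.0000, 15.301144).
Jacobian J = [[-4·p + 5·q, 5·p], [4·p - 4, 4·q + sin(q) + 2]].
At the point, J = [[4.5000, 10.0000], [4.0000, 12.598472]] (det J = 16.693125).
Solving J·Δ = −F gives Δ = (-3.6639, -0.0512).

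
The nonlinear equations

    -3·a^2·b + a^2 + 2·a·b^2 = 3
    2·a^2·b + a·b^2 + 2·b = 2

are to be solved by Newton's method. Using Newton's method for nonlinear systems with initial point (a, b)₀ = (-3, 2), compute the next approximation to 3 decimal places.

(-1.953, 1.369)

At (-3, 2): F = (-72.000, 26.000).
Jacobian J = [[-6·a·b + 2·a + 2·b^2, -3·a^2 + 4·a·b], [4·a·b + b^2, 2·a^2 + 2·a·b + 2]].
At the point, J = [[38.000, -51.000], [-20.000, 8.000]] (det J = -716.000).
Solving J·Δ = −F gives Δ = (1.047, -0.631).
Then the next iterate is (a, b)₁ = (-1.953, 1.369).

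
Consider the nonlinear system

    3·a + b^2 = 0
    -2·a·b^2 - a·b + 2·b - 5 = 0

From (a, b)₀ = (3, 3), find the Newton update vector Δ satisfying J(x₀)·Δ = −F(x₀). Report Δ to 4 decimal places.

(19.6000, -12.8000)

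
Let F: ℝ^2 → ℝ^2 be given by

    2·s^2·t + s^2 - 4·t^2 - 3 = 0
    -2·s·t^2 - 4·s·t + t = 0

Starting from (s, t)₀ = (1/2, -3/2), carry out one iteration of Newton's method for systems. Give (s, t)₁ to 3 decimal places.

(-0.187, -0.610)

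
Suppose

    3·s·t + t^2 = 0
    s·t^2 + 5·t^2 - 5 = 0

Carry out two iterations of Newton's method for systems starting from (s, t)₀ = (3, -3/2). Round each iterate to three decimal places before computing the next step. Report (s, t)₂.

At (3, -3/2): F = (-11.250, 13.000).
Jacobian J = [[3·t, 3·s + 2·t], [t^2, 2·s·t + 10·t]].
At the point, J = [[-4.500, 6.000], [2.250, -24.000]] (det J = 94.500).
Solving J·Δ = −F gives Δ = (-2.032, 0.351).
Then the next iterate is (s, t)₁ = (0.968, -1.149).
Round to (0.968, -1.149) and repeat: F = (-2.01649, 2.87896), J = [[-3.447, 0.606], [1.32020, -13.71446]].
Δ = (-0.558, 0.156), so (s, t)₂ = (0.410, -0.993).

(0.410, -0.993)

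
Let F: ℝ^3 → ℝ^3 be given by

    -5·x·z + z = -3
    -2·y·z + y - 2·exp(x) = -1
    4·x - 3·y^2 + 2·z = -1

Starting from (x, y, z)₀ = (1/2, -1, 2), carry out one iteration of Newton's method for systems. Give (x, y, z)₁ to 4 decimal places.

At (1/2, -1, 2): F = (0.0000, 0.702557, 4.0000).
Jacobian J = [[-5·z, 0, -5·x + 1], [-2·exp(x), -2·z + 1, -2·y], [4, -6·y, 2]].
At the point, J = [[-10.0000, 0.0000, -1.5000], [-3.297443, -3.0000, 2.0000], [4.0000, 6.0000, 2.0000]] (det J = 191.676983).
Solving J·Δ = −F gives Δ = (0.1269, -0.4693, -0.8460).
Then the next iterate is (x, y, z)₁ = (0.6269, -1.4693, 1.1540).

(0.6269, -1.4693, 1.1540)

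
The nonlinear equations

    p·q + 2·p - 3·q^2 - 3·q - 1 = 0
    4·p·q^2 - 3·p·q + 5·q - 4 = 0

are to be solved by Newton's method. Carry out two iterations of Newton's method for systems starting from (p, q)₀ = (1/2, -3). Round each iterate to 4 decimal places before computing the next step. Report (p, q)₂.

(0.9387, -1.1666)

At (1/2, -3): F = (-19.5000, 3.5000).
Jacobian J = [[q + 2, p - 6·q - 3], [4·q^2 - 3·q, 8·p·q - 3·p + 5]].
At the point, J = [[-1.0000, 15.5000], [45.0000, -8.5000]] (det J = -689.0000).
Solving J·Δ = −F gives Δ = (0.1618, 1.2685).
Then the next iterate is (p, q)₁ = (0.6618, -1.7315).
Round to (0.6618, -1.7315) and repeat: F = (-4.622083, -1.283230), J = [[0.2685, 8.0508], [17.186869, -6.152654]].
Δ = (0.2769, 0.5649), so (p, q)₂ = (0.9387, -1.1666).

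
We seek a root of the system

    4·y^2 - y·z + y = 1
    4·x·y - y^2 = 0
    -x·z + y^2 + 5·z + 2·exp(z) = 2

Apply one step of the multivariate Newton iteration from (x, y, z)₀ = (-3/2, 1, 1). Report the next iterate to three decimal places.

(-0.692, 0.529, 0.230)

At (-3/2, 1, 1): F = (3.000, -7.000, 10.93656).
Jacobian J = [[0, 8·y - z + 1, -y], [4·y, 4·x - 2·y, 0], [-z, 2·y, -x + 2·exp(z) + 5]].
At the point, J = [[0.000, 8.000, -1.000], [4.000, -8.000, 0.000], [-1.000, 2.000, 11.93656]] (det J = -381.97004).
Solving J·Δ = −F gives Δ = (0.808, -0.471, -0.770).
Then the next iterate is (x, y, z)₁ = (-0.692, 0.529, 0.230).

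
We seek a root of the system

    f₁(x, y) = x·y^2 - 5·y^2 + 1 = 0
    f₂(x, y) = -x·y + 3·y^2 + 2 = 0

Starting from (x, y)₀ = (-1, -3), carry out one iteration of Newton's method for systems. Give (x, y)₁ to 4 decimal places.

At (-1, -3): F = (-53.0000, 26.0000).
Jacobian J = [[y^2, 2·x·y - 10·y], [-y, -x + 6·y]].
At the point, J = [[9.0000, 36.0000], [3.0000, -17.0000]] (det J = -261.0000).
Solving J·Δ = −F gives Δ = (-0.1341, 1.5057).
Then the next iterate is (x, y)₁ = (-1.1341, -1.4943).

(-1.1341, -1.4943)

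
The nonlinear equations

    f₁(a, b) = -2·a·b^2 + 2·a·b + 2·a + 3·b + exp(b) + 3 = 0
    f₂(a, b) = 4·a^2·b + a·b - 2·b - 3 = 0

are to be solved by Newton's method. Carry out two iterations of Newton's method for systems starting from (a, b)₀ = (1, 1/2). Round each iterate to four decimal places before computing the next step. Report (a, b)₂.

At (1, 1/2): F = (8.648721, -1.5000).
Jacobian J = [[-2·b^2 + 2·b + 2, -4·a·b + 2·a + exp(b) + 3], [8·a·b + b, 4·a^2 + a - 2]].
At the point, J = [[2.5000, 4.648721], [4.5000, 3.0000]] (det J = -13.419246).
Solving J·Δ = −F gives Δ = (2.4531, -3.1797).
Then the next iterate is (a, b)₁ = (3.4531, -2.6797).
Round to (3.4531, -2.6797) and repeat: F = (-66.162847, -134.703767), J = [[-17.720984, 46.987872], [-76.705877, 49.148698]].
Δ = (-1.1260, 0.9834), so (a, b)₂ = (2.3271, -1.6963).

(2.3271, -1.6963)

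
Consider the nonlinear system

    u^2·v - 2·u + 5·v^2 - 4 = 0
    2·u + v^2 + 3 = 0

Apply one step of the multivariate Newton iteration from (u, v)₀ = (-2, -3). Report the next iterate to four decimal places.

At (-2, -3): F = (33.0000, 8.0000).
Jacobian J = [[2·u·v - 2, u^2 + 10·v], [2, 2·v]].
At the point, J = [[10.0000, -26.0000], [2.0000, -6.0000]] (det J = -8.0000).
Solving J·Δ = −F gives Δ = (1.2500, 1.7500).
Then the next iterate is (u, v)₁ = (-0.7500, -1.2500).

(-0.7500, -1.2500)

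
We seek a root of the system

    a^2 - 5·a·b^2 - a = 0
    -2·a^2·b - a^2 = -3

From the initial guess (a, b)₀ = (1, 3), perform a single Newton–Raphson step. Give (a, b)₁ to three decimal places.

At (1, 3): F = (-45.000, -4.000).
Jacobian J = [[2·a - 5·b^2 - 1, -10·a·b], [-4·a·b - 2·a, -2·a^2]].
At the point, J = [[-44.000, -30.000], [-14.000, -2.000]] (det J = -332.000).
Solving J·Δ = −F gives Δ = (-0.090, -1.367).
Then the next iterate is (a, b)₁ = (0.910, 1.633).

(0.910, 1.633)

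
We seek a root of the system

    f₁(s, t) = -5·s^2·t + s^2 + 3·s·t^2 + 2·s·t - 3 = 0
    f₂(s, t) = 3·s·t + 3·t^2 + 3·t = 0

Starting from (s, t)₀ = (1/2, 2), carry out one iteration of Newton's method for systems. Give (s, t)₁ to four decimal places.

(1.4306, 0.3889)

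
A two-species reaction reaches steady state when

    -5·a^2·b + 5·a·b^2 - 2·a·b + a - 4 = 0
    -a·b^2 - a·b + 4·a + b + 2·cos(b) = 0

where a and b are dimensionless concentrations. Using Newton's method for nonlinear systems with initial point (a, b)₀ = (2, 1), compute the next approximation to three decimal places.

At (2, 1): F = (-16.000, 6.08060).
Jacobian J = [[-10·a·b + 5·b^2 - 2·b + 1, -5·a^2 + 10·a·b - 2·a], [-b^2 - b + 4, -2·a·b - a - 2·sin(b) + 1]].
At the point, J = [[-16.000, -4.000], [2.000, -6.68294]] (det J = 114.92707).
Solving J·Δ = −F gives Δ = (-1.142, 0.568).
Then the next iterate is (a, b)₁ = (0.858, 1.568).

(0.858, 1.568)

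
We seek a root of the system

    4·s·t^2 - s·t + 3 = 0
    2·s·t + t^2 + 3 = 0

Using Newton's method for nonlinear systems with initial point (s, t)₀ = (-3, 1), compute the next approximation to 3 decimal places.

At (-3, 1): F = (-6.000, -2.000).
Jacobian J = [[4·t^2 - t, 8·s·t - s], [2·t, 2·s + 2·t]].
At the point, J = [[3.000, -21.000], [2.000, -4.000]] (det J = 30.000).
Solving J·Δ = −F gives Δ = (0.600, -0.200).
Then the next iterate is (s, t)₁ = (-2.400, 0.800).

(-2.400, 0.800)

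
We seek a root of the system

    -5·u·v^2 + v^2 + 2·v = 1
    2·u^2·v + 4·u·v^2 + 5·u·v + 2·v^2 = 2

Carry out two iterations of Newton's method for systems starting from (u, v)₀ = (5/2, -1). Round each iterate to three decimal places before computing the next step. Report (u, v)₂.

At (5/2, -1): F = (-14.500, -15.000).
Jacobian J = [[-5·v^2, -10·u·v + 2·v + 2], [4·u·v + 4·v^2 + 5·v, 2·u^2 + 8·u·v + 5·u + 4·v]].
At the point, J = [[-5.000, 25.000], [-11.000, 1.000]] (det J = 270.000).
Solving J·Δ = −F gives Δ = (-1.335, 0.313).
Then the next iterate is (u, v)₁ = (1.165, -0.687).
Round to (1.165, -0.687) and repeat: F = (-4.65125, -4.72329), J = [[-2.35985, 8.62955], [-4.74854, -0.61139]].
Δ = (-1.028, 0.258), so (u, v)₂ = (0.137, -0.429).

(0.137, -0.429)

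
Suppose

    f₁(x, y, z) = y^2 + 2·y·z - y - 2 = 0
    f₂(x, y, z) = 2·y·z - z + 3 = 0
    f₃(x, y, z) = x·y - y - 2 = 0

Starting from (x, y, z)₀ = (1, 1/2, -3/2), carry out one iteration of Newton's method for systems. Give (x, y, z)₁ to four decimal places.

At (1, 1/2, -3/2): F = (-3.7500, 3.0000, -2.0000).
Jacobian J = [[0, 2·y + 2·z - 1, 2·y], [0, 2·z, 2·y - 1], [y, x - 1, 0]].
At the point, J = [[0.0000, -3.0000, 1.0000], [0.0000, -3.0000, 0.0000], [0.5000, 0.0000, 0.0000]] (det J = 1.5000).
Solving J·Δ = −F gives Δ = (4.0000, 1.0000, 6.7500).
Then the next iterate is (x, y, z)₁ = (5.0000, 1.5000, 5.2500).

(5.0000, 1.5000, 5.2500)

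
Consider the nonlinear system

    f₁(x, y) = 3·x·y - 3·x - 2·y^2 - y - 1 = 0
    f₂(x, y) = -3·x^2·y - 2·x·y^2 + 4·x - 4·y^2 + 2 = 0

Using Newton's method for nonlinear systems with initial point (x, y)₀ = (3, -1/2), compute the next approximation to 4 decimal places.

(2.9278, 0.9175)

At (3, -1/2): F = (-14.5000, 25.0000).
Jacobian J = [[3·y - 3, 3·x - 4·y - 1], [-6·x·y - 2·y^2 + 4, -3·x^2 - 4·x·y - 8·y]].
At the point, J = [[-4.5000, 10.0000], [12.5000, -17.0000]] (det J = -48.5000).
Solving J·Δ = −F gives Δ = (-0.0722, 1.4175).
Then the next iterate is (x, y)₁ = (2.9278, 0.9175).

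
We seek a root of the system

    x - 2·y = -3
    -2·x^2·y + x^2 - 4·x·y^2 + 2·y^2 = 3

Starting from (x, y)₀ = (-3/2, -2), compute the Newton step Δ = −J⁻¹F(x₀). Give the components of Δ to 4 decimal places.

(-1.2208, 2.1396)

At (-3/2, -2): F = (5.5000, 40.2500).
Jacobian J = [[1, -2], [-4·x·y + 2·x - 4·y^2, -2·x^2 - 8·x·y + 4·y]].
At the point, J = [[1.0000, -2.0000], [-31.0000, -36.5000]] (det J = -98.5000).
Solving J·Δ = −F gives Δ = (-1.2208, 2.1396).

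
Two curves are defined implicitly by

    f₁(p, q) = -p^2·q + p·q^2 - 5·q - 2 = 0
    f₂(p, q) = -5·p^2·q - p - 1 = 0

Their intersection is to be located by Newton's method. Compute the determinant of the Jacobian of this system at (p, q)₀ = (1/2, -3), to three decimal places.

100.500

J = [[-2·p·q + q^2, -p^2 + 2·p·q - 5], [-10·p·q - 1, -5·p^2]].
At the point, J = [[12.000, -8.250], [14.000, -1.250]].
det J = 100.500.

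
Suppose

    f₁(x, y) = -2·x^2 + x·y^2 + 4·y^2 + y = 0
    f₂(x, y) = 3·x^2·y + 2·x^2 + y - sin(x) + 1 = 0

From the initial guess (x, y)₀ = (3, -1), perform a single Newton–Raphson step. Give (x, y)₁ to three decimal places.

At (3, -1): F = (-12.000, -9.14112).
Jacobian J = [[-4·x + y^2, 2·x·y + 8·y + 1], [6·x·y + 4·x - cos(x), 3·x^2 + 1]].
At the point, J = [[-11.000, -13.000], [-5.01001, 28.000]] (det J = -373.13010).
Solving J·Δ = −F gives Δ = (-1.219, 0.108).
Then the next iterate is (x, y)₁ = (1.781, -0.892).

(1.781, -0.892)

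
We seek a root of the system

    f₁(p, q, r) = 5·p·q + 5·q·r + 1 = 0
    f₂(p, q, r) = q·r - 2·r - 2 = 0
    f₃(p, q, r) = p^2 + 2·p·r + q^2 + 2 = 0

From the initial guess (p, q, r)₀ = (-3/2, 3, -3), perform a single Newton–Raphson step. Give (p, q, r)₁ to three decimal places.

(-0.302, 1.824, -1.529)

At (-3/2, 3, -3): F = (-66.500, -5.000, 22.250).
Jacobian J = [[5·q, 5·p + 5·r, 5·q], [0, r, q - 2], [2·p + 2·r, 2·q, 2·p]].
At the point, J = [[15.000, -22.500, 15.000], [0.000, -3.000, 1.000], [-9.000, 6.000, -3.000]] (det J = -157.500).
Solving J·Δ = −F gives Δ = (1.198, -1.176, 1.471).
Then the next iterate is (p, q, r)₁ = (-0.302, 1.824, -1.529).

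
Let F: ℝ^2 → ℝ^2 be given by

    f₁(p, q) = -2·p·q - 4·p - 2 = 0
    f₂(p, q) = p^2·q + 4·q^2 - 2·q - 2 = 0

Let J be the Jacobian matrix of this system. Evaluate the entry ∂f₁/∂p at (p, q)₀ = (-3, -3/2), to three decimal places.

∂f₁/∂p = -2·q - 4.
At (-3, -3/2) this is -1.000.

-1.000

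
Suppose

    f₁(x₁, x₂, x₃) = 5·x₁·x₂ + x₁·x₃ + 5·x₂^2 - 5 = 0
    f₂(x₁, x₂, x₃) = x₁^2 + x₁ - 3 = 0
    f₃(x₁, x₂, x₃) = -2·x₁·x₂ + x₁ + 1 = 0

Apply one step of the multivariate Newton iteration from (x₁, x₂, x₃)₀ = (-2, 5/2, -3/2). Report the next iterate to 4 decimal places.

At (-2, 5/2, -3/2): F = (4.2500, -1.0000, 9.0000).
Jacobian J = [[5·x₂ + x₃, 5·x₁ + 10·x₂, x₁], [2·x₁ + 1, 0, 0], [-2·x₂ + 1, -2·x₁, 0]].
At the point, J = [[11.0000, 15.0000, -2.0000], [-3.0000, 0.0000, 0.0000], [-4.0000, 4.0000, 0.0000]] (det J = 24.0000).
Solving J·Δ = −F gives Δ = (-0.3333, -2.5833, -19.0833).
Then the next iterate is (x₁, x₂, x₃)₁ = (-2.3333, -0.0833, -20.5833).

(-2.3333, -0.0833, -20.5833)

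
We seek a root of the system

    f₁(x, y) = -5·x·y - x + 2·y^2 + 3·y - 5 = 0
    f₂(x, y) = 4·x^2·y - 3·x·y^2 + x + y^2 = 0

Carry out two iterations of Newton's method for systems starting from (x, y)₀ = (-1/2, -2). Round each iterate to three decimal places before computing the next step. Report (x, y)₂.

(0.176, -2.220)

At (-1/2, -2): F = (-7.500, 7.500).
Jacobian J = [[-5·y - 1, -5·x + 4·y + 3], [8·x·y - 3·y^2 + 1, 4·x^2 - 6·x·y + 2·y]].
At the point, J = [[9.000, -2.500], [-3.000, -9.000]] (det J = -88.500).
Solving J·Δ = −F gives Δ = (0.975, 0.508).
Then the next iterate is (x, y)₁ = (0.475, -1.492).
Round to (0.475, -1.492) and repeat: F = (-1.95537, -1.81761), J = [[6.460, -5.343], [-11.34779, 2.17070]].
Δ = (-0.299, -0.728), so (x, y)₂ = (0.176, -2.220).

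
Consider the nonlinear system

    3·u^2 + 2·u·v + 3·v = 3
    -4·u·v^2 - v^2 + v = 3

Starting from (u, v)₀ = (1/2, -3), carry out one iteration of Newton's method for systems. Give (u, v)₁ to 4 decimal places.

(2.0948, 1.7586)

At (1/2, -3): F = (-14.2500, -33.0000).
Jacobian J = [[6·u + 2·v, 2·u + 3], [-4·v^2, -8·u·v - 2·v + 1]].
At the point, J = [[-3.0000, 4.0000], [-36.0000, 19.0000]] (det J = 87.0000).
Solving J·Δ = −F gives Δ = (1.5948, 4.7586).
Then the next iterate is (u, v)₁ = (2.0948, 1.7586).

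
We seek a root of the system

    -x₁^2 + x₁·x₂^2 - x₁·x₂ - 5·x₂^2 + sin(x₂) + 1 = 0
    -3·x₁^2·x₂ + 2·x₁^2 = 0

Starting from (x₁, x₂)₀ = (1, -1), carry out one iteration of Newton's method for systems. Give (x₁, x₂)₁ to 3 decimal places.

At (1, -1): F = (-3.84147, 5.000).
Jacobian J = [[-2·x₁ + x₂^2 - x₂, 2·x₁·x₂ - x₁ - 10·x₂ + cos(x₂)], [-6·x₁·x₂ + 4·x₁, -3·x₁^2]].
At the point, J = [[0.000, 7.54030], [10.000, -3.000]] (det J = -75.40302).
Solving J·Δ = −F gives Δ = (-0.347, 0.509).
Then the next iterate is (x₁, x₂)₁ = (0.653, -0.491).

(0.653, -0.491)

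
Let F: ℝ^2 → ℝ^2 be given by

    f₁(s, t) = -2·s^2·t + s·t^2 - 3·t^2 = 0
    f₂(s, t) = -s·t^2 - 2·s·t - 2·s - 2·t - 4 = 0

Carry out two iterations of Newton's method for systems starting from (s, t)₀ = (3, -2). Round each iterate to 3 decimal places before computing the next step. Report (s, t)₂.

At (3, -2): F = (36.000, -6.000).
Jacobian J = [[-4·s·t + t^2, -2·s^2 + 2·s·t - 6·t], [-t^2 - 2·t - 2, -2·s·t - 2·s - 2]].
At the point, J = [[28.000, -18.000], [-2.000, 4.000]] (det J = 76.000).
Solving J·Δ = −F gives Δ = (-0.474, 1.263).
Then the next iterate is (s, t)₁ = (2.526, -0.737).
Round to (2.526, -0.737) and repeat: F = (9.14765, -5.22672), J = [[7.98982, -12.06268], [-1.06917, -3.32868]].
Δ = (-2.367, -0.810), so (s, t)₂ = (0.159, -1.547).

(0.159, -1.547)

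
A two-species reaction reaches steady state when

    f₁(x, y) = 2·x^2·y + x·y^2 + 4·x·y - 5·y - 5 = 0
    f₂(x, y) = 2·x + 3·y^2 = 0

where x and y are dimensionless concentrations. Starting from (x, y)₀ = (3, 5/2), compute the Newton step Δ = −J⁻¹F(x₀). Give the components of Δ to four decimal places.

(-0.2505, -1.6166)

At (3, 5/2): F = (76.2500, 24.7500).
Jacobian J = [[4·x·y + y^2 + 4·y, 2·x^2 + 2·x·y + 4·x - 5], [2, 6·y]].
At the point, J = [[46.2500, 40.0000], [2.0000, 15.0000]] (det J = 613.7500).
Solving J·Δ = −F gives Δ = (-0.2505, -1.6166).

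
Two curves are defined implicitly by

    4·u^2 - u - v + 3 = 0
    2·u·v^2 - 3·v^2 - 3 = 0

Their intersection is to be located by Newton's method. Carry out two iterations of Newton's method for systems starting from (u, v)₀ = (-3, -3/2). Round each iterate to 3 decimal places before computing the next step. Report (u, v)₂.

(-0.288, -0.336)

At (-3, -3/2): F = (43.500, -23.250).
Jacobian J = [[8·u - 1, -1], [2·v^2, 4·u·v - 6·v]].
At the point, J = [[-25.000, -1.000], [4.500, 27.000]] (det J = -670.500).
Solving J·Δ = −F gives Δ = (1.717, 0.575).
Then the next iterate is (u, v)₁ = (-1.283, -0.925).
Round to (-1.283, -0.925) and repeat: F = (11.79236, -7.76241), J = [[-11.264, -1.000], [1.71125, 10.29710]].
Δ = (0.995, 0.589), so (u, v)₂ = (-0.288, -0.336).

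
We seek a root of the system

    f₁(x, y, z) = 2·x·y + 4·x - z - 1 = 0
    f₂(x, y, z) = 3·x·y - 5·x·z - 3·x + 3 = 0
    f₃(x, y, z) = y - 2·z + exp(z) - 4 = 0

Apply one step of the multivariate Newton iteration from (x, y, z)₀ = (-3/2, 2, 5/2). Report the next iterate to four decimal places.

(0.1914, 1.4968, 2.0405)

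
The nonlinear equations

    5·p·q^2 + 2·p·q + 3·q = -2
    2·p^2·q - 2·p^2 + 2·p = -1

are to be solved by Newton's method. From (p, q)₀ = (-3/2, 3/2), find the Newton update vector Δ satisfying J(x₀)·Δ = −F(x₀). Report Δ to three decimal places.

(1.473, 0.272)

At (-3/2, 3/2): F = (-14.875, 0.250).
Jacobian J = [[5·q^2 + 2·q, 10·p·q + 2·p + 3], [4·p·q - 4·p + 2, 2·p^2]].
At the point, J = [[14.250, -22.500], [-1.000, 4.500]] (det J = 41.625).
Solving J·Δ = −F gives Δ = (1.473, 0.272).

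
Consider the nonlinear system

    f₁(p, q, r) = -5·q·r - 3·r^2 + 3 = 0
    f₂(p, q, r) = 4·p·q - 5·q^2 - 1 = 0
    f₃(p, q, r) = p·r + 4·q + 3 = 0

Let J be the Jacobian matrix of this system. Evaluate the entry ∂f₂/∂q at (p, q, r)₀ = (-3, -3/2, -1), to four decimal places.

∂f₂/∂q = 4·p - 10·q.
At (-3, -3/2, -1) this is 3.0000.

3.0000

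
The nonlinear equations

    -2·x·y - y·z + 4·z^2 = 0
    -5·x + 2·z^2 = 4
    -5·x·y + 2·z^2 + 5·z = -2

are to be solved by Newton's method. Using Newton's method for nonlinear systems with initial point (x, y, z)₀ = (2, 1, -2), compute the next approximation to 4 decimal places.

(-1.0595, 1.1811, -0.8378)

At (2, 1, -2): F = (14.0000, -6.0000, -10.0000).
Jacobian J = [[-2·y, -2·x - z, -y + 8·z], [-5, 0, 4·z], [-5·y, -5·x, 4·z + 5]].
At the point, J = [[-2.0000, -2.0000, -17.0000], [-5.0000, 0.0000, -8.0000], [-5.0000, -10.0000, -3.0000]] (det J = -740.0000).
Solving J·Δ = −F gives Δ = (-3.0595, 0.1811, 1.1622).
Then the next iterate is (x, y, z)₁ = (-1.0595, 1.1811, -0.8378).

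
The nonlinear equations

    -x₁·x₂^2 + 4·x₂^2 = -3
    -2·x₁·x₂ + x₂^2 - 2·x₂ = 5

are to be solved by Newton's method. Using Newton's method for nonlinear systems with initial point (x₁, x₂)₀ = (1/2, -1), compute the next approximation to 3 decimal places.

At (1/2, -1): F = (6.500, -1.000).
Jacobian J = [[-x₂^2, -2·x₁·x₂ + 8·x₂], [-2·x₂, -2·x₁ + 2·x₂ - 2]].
At the point, J = [[-1.000, -7.000], [2.000, -5.000]] (det J = 19.000).
Solving J·Δ = −F gives Δ = (2.079, 0.632).
Then the next iterate is (x₁, x₂)₁ = (2.579, -0.368).

(2.579, -0.368)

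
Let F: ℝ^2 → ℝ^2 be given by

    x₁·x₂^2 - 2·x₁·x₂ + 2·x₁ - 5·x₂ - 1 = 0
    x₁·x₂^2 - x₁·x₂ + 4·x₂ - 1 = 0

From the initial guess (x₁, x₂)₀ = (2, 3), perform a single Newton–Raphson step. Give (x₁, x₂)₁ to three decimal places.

At (2, 3): F = (-6.000, 23.000).
Jacobian J = [[x₂^2 - 2·x₂ + 2, 2·x₁·x₂ - 2·x₁ - 5], [x₂^2 - x₂, 2·x₁·x₂ - x₁ + 4]].
At the point, J = [[5.000, 3.000], [6.000, 14.000]] (det J = 52.000).
Solving J·Δ = −F gives Δ = (2.942, -2.904).
Then the next iterate is (x₁, x₂)₁ = (4.942, 0.096).

(4.942, 0.096)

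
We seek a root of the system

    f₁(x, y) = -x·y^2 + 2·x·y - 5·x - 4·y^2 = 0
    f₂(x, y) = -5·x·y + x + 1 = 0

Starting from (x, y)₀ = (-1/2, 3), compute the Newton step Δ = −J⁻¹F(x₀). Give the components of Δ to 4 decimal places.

At (-1/2, 3): F = (-32.0000, 8.0000).
Jacobian J = [[-y^2 + 2·y - 5, -2·x·y + 2·x - 8·y], [-5·y + 1, -5·x]].
At the point, J = [[-8.0000, -22.0000], [-14.0000, 2.5000]] (det J = -328.0000).
Solving J·Δ = −F gives Δ = (0.2927, -1.5610).

(0.2927, -1.5610)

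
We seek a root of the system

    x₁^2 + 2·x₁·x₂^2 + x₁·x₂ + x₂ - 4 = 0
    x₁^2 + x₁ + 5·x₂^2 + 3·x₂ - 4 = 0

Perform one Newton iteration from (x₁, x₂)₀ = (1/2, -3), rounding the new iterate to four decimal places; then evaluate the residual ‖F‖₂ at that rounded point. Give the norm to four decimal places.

7.8736

At (1/2, -3): F = (0.7500, 32.7500).
Jacobian J = [[2·x₁ + 2·x₂^2 + x₂, 4·x₁·x₂ + x₁ + 1], [2·x₁ + 1, 10·x₂ + 3]].
At the point, J = [[16.0000, -4.5000], [2.0000, -27.0000]] (det J = -423.0000).
Solving J·Δ = −F gives Δ = (0.3005, 1.2352).
Then the next iterate is (x₁, x₂)₁ = (0.8005, -1.7648).
Re-evaluating at (0.8005, -1.7648): F = (-1.550377, 7.719495), so ‖F‖₂ = 7.8736.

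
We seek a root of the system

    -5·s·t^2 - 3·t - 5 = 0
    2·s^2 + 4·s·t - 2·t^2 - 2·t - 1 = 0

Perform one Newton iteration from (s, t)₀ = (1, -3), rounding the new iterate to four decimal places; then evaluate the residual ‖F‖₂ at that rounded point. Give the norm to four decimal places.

At (1, -3): F = (-41.0000, -23.0000).
Jacobian J = [[-5·t^2, -10·s·t - 3], [4·s + 4·t, 4·s - 4·t - 2]].
At the point, J = [[-45.0000, 27.0000], [-8.0000, 14.0000]] (det J = -414.0000).
Solving J·Δ = −F gives Δ = (0.1135, 1.7077).
Then the next iterate is (s, t)₁ = (1.1135, -1.2923).
Re-evaluating at (1.1135, -1.2923): F = (-10.421044, -5.031618), so ‖F‖₂ = 11.5722.

11.5722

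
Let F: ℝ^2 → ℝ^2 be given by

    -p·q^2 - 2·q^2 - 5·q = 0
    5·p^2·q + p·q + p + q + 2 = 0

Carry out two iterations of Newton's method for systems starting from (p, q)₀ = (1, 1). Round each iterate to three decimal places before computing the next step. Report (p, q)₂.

(-0.317, 0.051)

At (1, 1): F = (-8.000, 10.000).
Jacobian J = [[-q^2, -2·p·q - 4·q - 5], [10·p·q + q + 1, 5·p^2 + p + 1]].
At the point, J = [[-1.000, -11.000], [12.000, 7.000]] (det J = 125.000).
Solving J·Δ = −F gives Δ = (-0.432, -0.688).
Then the next iterate is (p, q)₁ = (0.568, 0.312).
Round to (0.568, 0.312) and repeat: F = (-1.80998, 3.56051), J = [[-0.09734, -6.60243], [3.08416, 3.18112]].
Δ = (-0.885, -0.261), so (p, q)₂ = (-0.317, 0.051).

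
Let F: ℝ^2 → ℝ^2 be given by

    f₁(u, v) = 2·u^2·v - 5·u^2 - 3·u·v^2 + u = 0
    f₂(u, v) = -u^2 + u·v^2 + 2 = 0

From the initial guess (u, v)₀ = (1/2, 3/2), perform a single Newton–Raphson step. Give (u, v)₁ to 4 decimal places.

(1.4717, -1.2264)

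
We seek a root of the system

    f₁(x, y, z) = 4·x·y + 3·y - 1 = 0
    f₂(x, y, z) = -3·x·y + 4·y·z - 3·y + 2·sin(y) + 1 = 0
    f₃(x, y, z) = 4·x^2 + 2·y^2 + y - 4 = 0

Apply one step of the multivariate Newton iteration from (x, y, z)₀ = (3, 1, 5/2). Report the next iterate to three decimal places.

At (3, 1, 5/2): F = (14.000, 0.68294, 35.000).
Jacobian J = [[4·y, 4·x + 3, 0], [-3·y, -3·x + 4·z + 2·cos(y) - 3, 4·y], [8·x, 4·y + 1, 0]].
At the point, J = [[4.000, 15.000, 0.000], [-3.000, -0.91940, 4.000], [24.000, 5.000, 0.000]] (det J = 1360.000).
Solving J·Δ = −F gives Δ = (-1.338, -0.576, -1.307).
Then the next iterate is (x, y, z)₁ = (1.662, 0.424, 1.193).

(1.662, 0.424, 1.193)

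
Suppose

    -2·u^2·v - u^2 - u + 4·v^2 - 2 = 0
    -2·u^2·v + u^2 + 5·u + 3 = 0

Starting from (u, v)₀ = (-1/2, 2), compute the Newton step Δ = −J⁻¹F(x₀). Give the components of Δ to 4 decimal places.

At (-1/2, 2): F = (13.2500, -0.2500).
Jacobian J = [[-4·u·v - 2·u - 1, -2·u^2 + 8·v], [-4·u·v + 2·u + 5, -2·u^2]].
At the point, J = [[4.0000, 15.5000], [8.0000, -0.5000]] (det J = -126.0000).
Solving J·Δ = −F gives Δ = (-0.0218, -0.8492).

(-0.0218, -0.8492)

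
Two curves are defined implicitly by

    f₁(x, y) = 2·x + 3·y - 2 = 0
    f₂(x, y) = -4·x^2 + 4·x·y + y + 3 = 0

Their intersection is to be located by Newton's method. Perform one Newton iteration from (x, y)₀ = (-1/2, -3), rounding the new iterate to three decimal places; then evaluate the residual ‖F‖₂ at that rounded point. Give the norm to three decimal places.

At (-1/2, -3): F = (-12.000, 5.000).
Jacobian J = [[2, 3], [-8·x + 4·y, 4·x + 1]].
At the point, J = [[2.000, 3.000], [-8.000, -1.000]] (det J = 22.000).
Solving J·Δ = −F gives Δ = (0.136, 3.909).
Then the next iterate is (x, y)₁ = (-0.364, 0.909).
Re-evaluating at (-0.364, 0.909): F = (-0.001, 2.05551), so ‖F‖₂ = 2.056.

2.056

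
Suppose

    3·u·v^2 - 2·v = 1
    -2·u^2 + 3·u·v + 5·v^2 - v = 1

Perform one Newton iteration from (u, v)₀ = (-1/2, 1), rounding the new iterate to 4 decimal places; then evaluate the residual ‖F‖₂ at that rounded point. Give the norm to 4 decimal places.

1.8776

At (-1/2, 1): F = (-4.5000, 1.0000).
Jacobian J = [[3·v^2, 6·u·v - 2], [-4·u + 3·v, 3·u + 10·v - 1]].
At the point, J = [[3.0000, -5.0000], [5.0000, 7.5000]] (det J = 47.5000).
Solving J·Δ = −F gives Δ = (0.6053, -0.5368).
Then the next iterate is (u, v)₁ = (0.1053, 0.4632).
Re-evaluating at (0.1053, 0.4632): F = (-1.858622, -0.266280), so ‖F‖₂ = 1.8776.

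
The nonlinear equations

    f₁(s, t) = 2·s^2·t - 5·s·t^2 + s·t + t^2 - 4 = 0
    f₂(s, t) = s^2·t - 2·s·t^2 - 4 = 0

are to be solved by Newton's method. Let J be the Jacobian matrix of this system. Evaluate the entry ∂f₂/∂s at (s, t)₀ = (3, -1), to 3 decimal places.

-8.000

∂f₂/∂s = 2·s·t - 2·t^2.
At (3, -1) this is -8.000.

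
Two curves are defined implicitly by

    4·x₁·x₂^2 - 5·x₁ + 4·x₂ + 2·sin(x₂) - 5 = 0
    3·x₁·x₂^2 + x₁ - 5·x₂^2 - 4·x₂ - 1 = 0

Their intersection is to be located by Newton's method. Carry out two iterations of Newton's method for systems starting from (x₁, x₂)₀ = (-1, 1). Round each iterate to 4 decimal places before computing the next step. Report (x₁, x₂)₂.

At (-1, 1): F = (1.682942, -14.0000).
Jacobian J = [[4·x₂^2 - 5, 8·x₁·x₂ + 2·cos(x₂) + 4], [3·x₂^2 + 1, 6·x₁·x₂ - 10·x₂ - 4]].
At the point, J = [[-1.0000, -2.919395], [4.0000, -20.0000]] (det J = 31.677582).
Solving J·Δ = −F gives Δ = (2.3528, -0.2294).
Then the next iterate is (x₁, x₂)₁ = (1.3528, 0.7706).
Round to (1.3528, 0.7706) and repeat: F = (-4.075166, -3.288745), J = [[-2.624703, 13.774727], [2.781473, -5.451194]].
Δ = (2.8124, 0.8317), so (x₁, x₂)₂ = (4.1652, 1.6023).

(4.1652, 1.6023)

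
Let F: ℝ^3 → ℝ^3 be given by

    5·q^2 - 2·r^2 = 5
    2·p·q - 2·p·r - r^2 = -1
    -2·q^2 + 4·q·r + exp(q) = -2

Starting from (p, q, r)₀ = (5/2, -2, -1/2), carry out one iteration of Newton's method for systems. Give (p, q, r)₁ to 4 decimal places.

(1.0503, -1.2400, -0.1502)

At (5/2, -2, -1/2): F = (14.5000, -6.7500, -1.864665).
Jacobian J = [[0, 10·q, -4·r], [2·q - 2·r, 2·p, -2·p - 2·r], [0, -4·q + 4·r + exp(q), 4·q]].
At the point, J = [[0.0000, -20.0000, 2.0000], [-3.0000, 5.0000, -4.0000], [0.0000, 6.135335, -8.0000]] (det J = 443.187988).
Solving J·Δ = −F gives Δ = (-1.4497, 0.7600, 0.3498).
Then the next iterate is (p, q, r)₁ = (1.0503, -1.2400, -0.1502).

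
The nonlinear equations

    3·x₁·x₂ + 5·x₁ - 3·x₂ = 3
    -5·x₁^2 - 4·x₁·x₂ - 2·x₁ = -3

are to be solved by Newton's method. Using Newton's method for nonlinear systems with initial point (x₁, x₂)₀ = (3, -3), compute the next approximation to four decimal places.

(2.1429, -2.5714)

At (3, -3): F = (-6.0000, -12.0000).
Jacobian J = [[3·x₂ + 5, 3·x₁ - 3], [-10·x₁ - 4·x₂ - 2, -4·x₁]].
At the point, J = [[-4.0000, 6.0000], [-20.0000, -12.0000]] (det J = 168.0000).
Solving J·Δ = −F gives Δ = (-0.8571, 0.4286).
Then the next iterate is (x₁, x₂)₁ = (2.1429, -2.5714).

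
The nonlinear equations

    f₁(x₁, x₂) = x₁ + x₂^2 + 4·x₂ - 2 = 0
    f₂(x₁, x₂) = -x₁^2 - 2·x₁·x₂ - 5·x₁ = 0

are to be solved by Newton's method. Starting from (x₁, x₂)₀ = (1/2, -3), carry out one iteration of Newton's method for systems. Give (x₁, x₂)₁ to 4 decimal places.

(5.5000, -2.7500)

At (1/2, -3): F = (-4.5000, 0.2500).
Jacobian J = [[1, 2·x₂ + 4], [-2·x₁ - 2·x₂ - 5, -2·x₁]].
At the point, J = [[1.0000, -2.0000], [0.0000, -1.0000]] (det J = -1.0000).
Solving J·Δ = −F gives Δ = (5.0000, 0.2500).
Then the next iterate is (x₁, x₂)₁ = (5.5000, -2.7500).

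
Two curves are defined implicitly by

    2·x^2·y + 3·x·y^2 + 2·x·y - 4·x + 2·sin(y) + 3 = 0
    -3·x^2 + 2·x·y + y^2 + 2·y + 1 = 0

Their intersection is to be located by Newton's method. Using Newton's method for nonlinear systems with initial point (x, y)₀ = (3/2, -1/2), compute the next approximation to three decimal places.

(0.869, -0.077)

At (3/2, -1/2): F = (-6.58385, -8.000).
Jacobian J = [[4·x·y + 3·y^2 + 2·y - 4, 2·x^2 + 6·x·y + 2·x + 2·cos(y)], [-6·x + 2·y, 2·x + 2·y + 2]].
At the point, J = [[-7.250, 4.75517], [-10.000, 4.000]] (det J = 18.55165).
Solving J·Δ = −F gives Δ = (-0.631, 0.423).
Then the next iterate is (x, y)₁ = (0.869, -0.077).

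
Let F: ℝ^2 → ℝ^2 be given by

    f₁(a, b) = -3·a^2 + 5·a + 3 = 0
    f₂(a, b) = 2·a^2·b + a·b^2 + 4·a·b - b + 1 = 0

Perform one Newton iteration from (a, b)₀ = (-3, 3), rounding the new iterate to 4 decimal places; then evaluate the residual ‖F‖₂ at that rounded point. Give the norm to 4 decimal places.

8.6341

At (-3, 3): F = (-39.0000, -11.0000).
Jacobian J = [[-6·a + 5, 0], [4·a·b + b^2 + 4·b, 2·a^2 + 2·a·b + 4·a - 1]].
At the point, J = [[23.0000, 0.0000], [-15.0000, -13.0000]] (det J = -299.0000).
Solving J·Δ = −F gives Δ = (1.6957, -2.8027).
Then the next iterate is (a, b)₁ = (-1.3043, 0.1973).
Re-evaluating at (-1.3043, 0.1973): F = (-8.625095, 0.393866), so ‖F‖₂ = 8.6341.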